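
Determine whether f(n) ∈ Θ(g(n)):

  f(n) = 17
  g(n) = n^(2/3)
False

f(n) = 17 is O(1), and g(n) = n^(2/3) is O(n^(2/3)).
Since they have different growth rates, f(n) = Θ(g(n)) is false.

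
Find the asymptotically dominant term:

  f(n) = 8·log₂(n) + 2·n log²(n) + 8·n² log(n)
8·n² log(n)

Looking at each term:
  - 8·log₂(n) is O(log n)
  - 2·n log²(n) is O(n log² n)
  - 8·n² log(n) is O(n² log n)

The term 8·n² log(n) (O(n² log n)) grows fastest and dominates all others.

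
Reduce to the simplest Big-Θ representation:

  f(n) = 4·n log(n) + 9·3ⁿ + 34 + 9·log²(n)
Θ(3ⁿ)

Order the terms by growth rate: 34 ≺ 9·log²(n) ≺ 4·n log(n) ≺ 9·3ⁿ.
The fastest-growing term 9·3ⁿ dominates as n → ∞; dropping its constant factor gives Θ(3ⁿ).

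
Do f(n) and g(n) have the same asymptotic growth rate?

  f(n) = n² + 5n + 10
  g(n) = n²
True

f(n) = n² + 5n + 10 and g(n) = n² are both O(n²).
Since they have the same asymptotic growth rate, f(n) = Θ(g(n)) is true.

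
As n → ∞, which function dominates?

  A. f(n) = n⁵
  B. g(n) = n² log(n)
A

f(n) = n⁵ is O(n⁵), while g(n) = n² log(n) is O(n² log n).
Since O(n⁵) grows faster than O(n² log n), f(n) dominates.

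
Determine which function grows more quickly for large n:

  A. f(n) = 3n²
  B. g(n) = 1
A

f(n) = 3n² is O(n²), while g(n) = 1 is O(1).
Since O(n²) grows faster than O(1), f(n) dominates.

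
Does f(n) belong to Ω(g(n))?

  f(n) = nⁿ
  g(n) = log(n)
True

f(n) = nⁿ is O(nⁿ), and g(n) = log(n) is O(log n).
Since O(nⁿ) grows at least as fast as O(log n), f(n) = Ω(g(n)) is true.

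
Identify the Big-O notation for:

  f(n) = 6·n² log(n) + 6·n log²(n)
O(n² log n)

The dominant term in 6·n² log(n) + 6·n log²(n) is 6·n² log(n), which is Θ(n² log n).
Lower-order terms (6·n log²(n)) are asymptotically negligible.
Constants are absorbed, so the tightest bound is O(n² log n).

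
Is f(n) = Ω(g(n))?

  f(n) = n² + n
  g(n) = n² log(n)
False

f(n) = n² + n is O(n²), and g(n) = n² log(n) is O(n² log n).
Since O(n²) grows slower than O(n² log n), f(n) = Ω(g(n)) is false.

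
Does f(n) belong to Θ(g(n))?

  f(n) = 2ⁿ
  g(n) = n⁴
False

f(n) = 2ⁿ is O(2ⁿ), and g(n) = n⁴ is O(n⁴).
Since they have different growth rates, f(n) = Θ(g(n)) is false.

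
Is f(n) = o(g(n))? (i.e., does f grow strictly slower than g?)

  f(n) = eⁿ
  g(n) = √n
False

f(n) = eⁿ is O(eⁿ), and g(n) = √n is O(√n).
Since O(eⁿ) grows faster than or equal to O(√n), f(n) = o(g(n)) is false.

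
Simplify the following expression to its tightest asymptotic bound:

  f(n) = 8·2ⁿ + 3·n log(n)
Θ(2ⁿ)

Order the terms by growth rate: 3·n log(n) ≺ 8·2ⁿ.
The fastest-growing term 8·2ⁿ dominates as n → ∞; dropping its constant factor gives Θ(2ⁿ).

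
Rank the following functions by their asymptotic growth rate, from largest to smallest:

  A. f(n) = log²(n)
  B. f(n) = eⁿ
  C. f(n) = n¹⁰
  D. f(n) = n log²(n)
B > C > D > A

Comparing growth rates:
B = eⁿ is O(eⁿ)
C = n¹⁰ is O(n¹⁰)
D = n log²(n) is O(n log² n)
A = log²(n) is O(log² n)

Therefore, the order from fastest to slowest is: B > C > D > A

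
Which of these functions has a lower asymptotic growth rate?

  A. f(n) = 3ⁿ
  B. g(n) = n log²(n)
B

f(n) = 3ⁿ is O(3ⁿ), while g(n) = n log²(n) is O(n log² n).
Since O(n log² n) grows slower than O(3ⁿ), g(n) is dominated.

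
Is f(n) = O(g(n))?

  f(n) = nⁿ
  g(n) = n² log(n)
False

f(n) = nⁿ is O(nⁿ), and g(n) = n² log(n) is O(n² log n).
Since O(nⁿ) grows faster than O(n² log n), f(n) = O(g(n)) is false.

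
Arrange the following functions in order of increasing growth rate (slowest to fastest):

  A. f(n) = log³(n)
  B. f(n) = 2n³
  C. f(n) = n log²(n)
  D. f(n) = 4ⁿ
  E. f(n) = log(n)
E < A < C < B < D

Comparing growth rates:
E = log(n) is O(log n)
A = log³(n) is O(log³ n)
C = n log²(n) is O(n log² n)
B = 2n³ is O(n³)
D = 4ⁿ is O(4ⁿ)

Therefore, the order from slowest to fastest is: E < A < C < B < D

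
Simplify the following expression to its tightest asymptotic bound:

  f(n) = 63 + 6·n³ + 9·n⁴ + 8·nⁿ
Θ(nⁿ)

Order the terms by growth rate: 63 ≺ 6·n³ ≺ 9·n⁴ ≺ 8·nⁿ.
The fastest-growing term 8·nⁿ dominates as n → ∞; dropping its constant factor gives Θ(nⁿ).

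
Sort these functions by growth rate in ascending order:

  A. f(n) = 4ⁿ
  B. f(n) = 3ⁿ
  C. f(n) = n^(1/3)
C < B < A

Comparing growth rates:
C = n^(1/3) is O(n^(1/3))
B = 3ⁿ is O(3ⁿ)
A = 4ⁿ is O(4ⁿ)

Therefore, the order from slowest to fastest is: C < B < A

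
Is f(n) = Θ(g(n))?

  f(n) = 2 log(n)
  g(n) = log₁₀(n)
True

f(n) = 2 log(n) and g(n) = log₁₀(n) are both O(log n).
Since they have the same asymptotic growth rate, f(n) = Θ(g(n)) is true.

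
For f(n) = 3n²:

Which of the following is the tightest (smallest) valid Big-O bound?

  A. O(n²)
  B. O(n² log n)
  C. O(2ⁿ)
A

f(n) = 3n² is O(n²).
All listed options are valid Big-O bounds (upper bounds),
but O(n²) is the tightest (smallest valid bound).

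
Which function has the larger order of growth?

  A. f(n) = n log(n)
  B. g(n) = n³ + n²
B

f(n) = n log(n) is O(n log n), while g(n) = n³ + n² is O(n³).
Since O(n³) grows faster than O(n log n), g(n) dominates.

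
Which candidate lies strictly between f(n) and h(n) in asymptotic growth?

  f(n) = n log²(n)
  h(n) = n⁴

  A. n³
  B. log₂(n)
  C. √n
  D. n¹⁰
A

We need g(n) with n log²(n) = o(g(n)) and g(n) = o(n⁴), i.e. O(n log² n) ≺ g ≺ O(n⁴).
Check each option:
  A. n³ — O(n³) is strictly between O(n log² n) and O(n⁴) ✓
  B. log₂(n) — O(log n) does not grow strictly faster than f(n)
  C. √n — O(√n) does not grow strictly faster than f(n)
  D. n¹⁰ — O(n¹⁰) does not grow strictly slower than h(n)

Only option A (n³) lies strictly between.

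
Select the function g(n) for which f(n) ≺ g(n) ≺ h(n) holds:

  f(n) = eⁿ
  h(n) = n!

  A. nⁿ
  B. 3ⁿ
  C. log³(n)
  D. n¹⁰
B

We need g(n) with eⁿ = o(g(n)) and g(n) = o(n!), i.e. O(eⁿ) ≺ g ≺ O(n!).
Check each option:
  A. nⁿ — O(nⁿ) does not grow strictly slower than h(n)
  B. 3ⁿ — O(3ⁿ) is strictly between O(eⁿ) and O(n!) ✓
  C. log³(n) — O(log³ n) does not grow strictly faster than f(n)
  D. n¹⁰ — O(n¹⁰) does not grow strictly faster than f(n)

Only option B (3ⁿ) lies strictly between.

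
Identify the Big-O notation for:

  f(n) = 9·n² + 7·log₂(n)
O(n²)

The dominant term in 9·n² + 7·log₂(n) is 9·n², which is Θ(n²).
Lower-order terms (7·log₂(n)) are asymptotically negligible.
Constants are absorbed, so the tightest bound is O(n²).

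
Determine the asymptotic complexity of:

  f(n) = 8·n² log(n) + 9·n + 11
O(n² log n)

The dominant term in 8·n² log(n) + 9·n + 11 is 8·n² log(n), which is Θ(n² log n).
Lower-order terms (9·n, 11) are asymptotically negligible.
Constants are absorbed, so the tightest bound is O(n² log n).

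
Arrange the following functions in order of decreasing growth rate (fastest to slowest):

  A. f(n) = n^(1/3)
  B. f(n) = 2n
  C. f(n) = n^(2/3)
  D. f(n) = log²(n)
B > C > A > D

Comparing growth rates:
B = 2n is O(n)
C = n^(2/3) is O(n^(2/3))
A = n^(1/3) is O(n^(1/3))
D = log²(n) is O(log² n)

Therefore, the order from fastest to slowest is: B > C > A > D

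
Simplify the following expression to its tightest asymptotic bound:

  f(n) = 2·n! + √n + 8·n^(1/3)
Θ(n!)

Order the terms by growth rate: 8·n^(1/3) ≺ √n ≺ 2·n!.
The fastest-growing term 2·n! dominates as n → ∞; dropping its constant factor gives Θ(n!).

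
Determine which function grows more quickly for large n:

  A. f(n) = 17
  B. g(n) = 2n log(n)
B

f(n) = 17 is O(1), while g(n) = 2n log(n) is O(n log n).
Since O(n log n) grows faster than O(1), g(n) dominates.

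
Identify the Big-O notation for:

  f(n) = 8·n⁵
O(n⁵)

The dominant term in 8·n⁵ is 8·n⁵, which is Θ(n⁵).
Constants are absorbed, so the tightest bound is O(n⁵).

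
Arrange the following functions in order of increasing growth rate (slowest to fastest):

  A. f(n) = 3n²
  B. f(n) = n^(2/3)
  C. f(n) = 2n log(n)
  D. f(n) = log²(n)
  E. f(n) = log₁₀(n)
E < D < B < C < A

Comparing growth rates:
E = log₁₀(n) is O(log n)
D = log²(n) is O(log² n)
B = n^(2/3) is O(n^(2/3))
C = 2n log(n) is O(n log n)
A = 3n² is O(n²)

Therefore, the order from slowest to fastest is: E < D < B < C < A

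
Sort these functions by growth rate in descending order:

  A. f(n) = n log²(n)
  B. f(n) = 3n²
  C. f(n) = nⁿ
C > B > A

Comparing growth rates:
C = nⁿ is O(nⁿ)
B = 3n² is O(n²)
A = n log²(n) is O(n log² n)

Therefore, the order from fastest to slowest is: C > B > A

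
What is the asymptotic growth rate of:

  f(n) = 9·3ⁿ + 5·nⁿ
Θ(nⁿ)

Order the terms by growth rate: 9·3ⁿ ≺ 5·nⁿ.
The fastest-growing term 5·nⁿ dominates as n → ∞; dropping its constant factor gives Θ(nⁿ).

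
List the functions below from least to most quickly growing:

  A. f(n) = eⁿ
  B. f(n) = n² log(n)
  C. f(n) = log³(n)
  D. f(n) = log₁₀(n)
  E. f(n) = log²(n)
D < E < C < B < A

Comparing growth rates:
D = log₁₀(n) is O(log n)
E = log²(n) is O(log² n)
C = log³(n) is O(log³ n)
B = n² log(n) is O(n² log n)
A = eⁿ is O(eⁿ)

Therefore, the order from slowest to fastest is: D < E < C < B < A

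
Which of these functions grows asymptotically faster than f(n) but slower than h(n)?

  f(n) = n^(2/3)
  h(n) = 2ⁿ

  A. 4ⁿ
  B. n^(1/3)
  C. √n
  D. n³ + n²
D

We need g(n) with n^(2/3) = o(g(n)) and g(n) = o(2ⁿ), i.e. O(n^(2/3)) ≺ g ≺ O(2ⁿ).
Check each option:
  A. 4ⁿ — O(4ⁿ) does not grow strictly slower than h(n)
  B. n^(1/3) — O(n^(1/3)) does not grow strictly faster than f(n)
  C. √n — O(√n) does not grow strictly faster than f(n)
  D. n³ + n² — O(n³) is strictly between O(n^(2/3)) and O(2ⁿ) ✓

Only option D (n³ + n²) lies strictly between.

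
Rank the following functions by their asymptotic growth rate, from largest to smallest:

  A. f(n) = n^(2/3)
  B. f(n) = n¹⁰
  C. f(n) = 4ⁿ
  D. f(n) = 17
C > B > A > D

Comparing growth rates:
C = 4ⁿ is O(4ⁿ)
B = n¹⁰ is O(n¹⁰)
A = n^(2/3) is O(n^(2/3))
D = 17 is O(1)

Therefore, the order from fastest to slowest is: C > B > A > D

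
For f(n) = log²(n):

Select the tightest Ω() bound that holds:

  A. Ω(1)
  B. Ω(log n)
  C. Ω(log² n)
C

f(n) = log²(n) is Ω(log² n).
All listed options are valid Big-Ω bounds (lower bounds),
but Ω(log² n) is the tightest (largest valid bound).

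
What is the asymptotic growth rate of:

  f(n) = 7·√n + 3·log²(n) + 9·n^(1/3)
Θ(√n)

Order the terms by growth rate: 3·log²(n) ≺ 9·n^(1/3) ≺ 7·√n.
The fastest-growing term 7·√n dominates as n → ∞; dropping its constant factor gives Θ(√n).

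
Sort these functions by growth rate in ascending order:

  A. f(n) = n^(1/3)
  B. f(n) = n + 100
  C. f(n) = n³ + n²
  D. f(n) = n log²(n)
A < B < D < C

Comparing growth rates:
A = n^(1/3) is O(n^(1/3))
B = n + 100 is O(n)
D = n log²(n) is O(n log² n)
C = n³ + n² is O(n³)

Therefore, the order from slowest to fastest is: A < B < D < C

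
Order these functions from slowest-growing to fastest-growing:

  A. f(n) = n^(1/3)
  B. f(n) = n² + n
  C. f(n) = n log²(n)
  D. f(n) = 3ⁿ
A < C < B < D

Comparing growth rates:
A = n^(1/3) is O(n^(1/3))
C = n log²(n) is O(n log² n)
B = n² + n is O(n²)
D = 3ⁿ is O(3ⁿ)

Therefore, the order from slowest to fastest is: A < C < B < D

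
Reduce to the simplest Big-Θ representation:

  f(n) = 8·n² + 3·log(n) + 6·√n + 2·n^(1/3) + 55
Θ(n²)

Order the terms by growth rate: 55 ≺ 3·log(n) ≺ 2·n^(1/3) ≺ 6·√n ≺ 8·n².
The fastest-growing term 8·n² dominates as n → ∞; dropping its constant factor gives Θ(n²).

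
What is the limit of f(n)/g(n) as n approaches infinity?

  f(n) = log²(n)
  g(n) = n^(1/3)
0

Since log²(n) (O(log² n)) grows slower than n^(1/3) (O(n^(1/3))),
the ratio f(n)/g(n) → 0 as n → ∞.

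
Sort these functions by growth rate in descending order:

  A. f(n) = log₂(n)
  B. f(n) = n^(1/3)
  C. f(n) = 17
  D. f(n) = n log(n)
D > B > A > C

Comparing growth rates:
D = n log(n) is O(n log n)
B = n^(1/3) is O(n^(1/3))
A = log₂(n) is O(log n)
C = 17 is O(1)

Therefore, the order from fastest to slowest is: D > B > A > C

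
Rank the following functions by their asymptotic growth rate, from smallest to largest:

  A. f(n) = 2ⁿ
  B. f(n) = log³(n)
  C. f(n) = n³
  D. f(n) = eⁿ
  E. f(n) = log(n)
E < B < C < A < D

Comparing growth rates:
E = log(n) is O(log n)
B = log³(n) is O(log³ n)
C = n³ is O(n³)
A = 2ⁿ is O(2ⁿ)
D = eⁿ is O(eⁿ)

Therefore, the order from slowest to fastest is: E < B < C < A < D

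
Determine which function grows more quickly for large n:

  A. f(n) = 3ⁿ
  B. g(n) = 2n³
A

f(n) = 3ⁿ is O(3ⁿ), while g(n) = 2n³ is O(n³).
Since O(3ⁿ) grows faster than O(n³), f(n) dominates.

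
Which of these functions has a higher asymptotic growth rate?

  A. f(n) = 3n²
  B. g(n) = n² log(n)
B

f(n) = 3n² is O(n²), while g(n) = n² log(n) is O(n² log n).
Since O(n² log n) grows faster than O(n²), g(n) dominates.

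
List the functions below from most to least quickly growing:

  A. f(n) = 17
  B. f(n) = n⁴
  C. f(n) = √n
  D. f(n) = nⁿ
D > B > C > A

Comparing growth rates:
D = nⁿ is O(nⁿ)
B = n⁴ is O(n⁴)
C = √n is O(√n)
A = 17 is O(1)

Therefore, the order from fastest to slowest is: D > B > C > A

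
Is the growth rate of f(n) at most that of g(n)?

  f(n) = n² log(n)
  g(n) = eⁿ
True

f(n) = n² log(n) is O(n² log n), and g(n) = eⁿ is O(eⁿ).
Since O(n² log n) ⊆ O(eⁿ) (f grows no faster than g), f(n) = O(g(n)) is true.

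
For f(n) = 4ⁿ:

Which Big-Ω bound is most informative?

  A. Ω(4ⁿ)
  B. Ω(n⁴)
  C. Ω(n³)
A

f(n) = 4ⁿ is Ω(4ⁿ).
All listed options are valid Big-Ω bounds (lower bounds),
but Ω(4ⁿ) is the tightest (largest valid bound).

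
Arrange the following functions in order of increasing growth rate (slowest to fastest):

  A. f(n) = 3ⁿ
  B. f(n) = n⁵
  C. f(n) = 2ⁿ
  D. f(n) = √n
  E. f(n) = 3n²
D < E < B < C < A

Comparing growth rates:
D = √n is O(√n)
E = 3n² is O(n²)
B = n⁵ is O(n⁵)
C = 2ⁿ is O(2ⁿ)
A = 3ⁿ is O(3ⁿ)

Therefore, the order from slowest to fastest is: D < E < B < C < A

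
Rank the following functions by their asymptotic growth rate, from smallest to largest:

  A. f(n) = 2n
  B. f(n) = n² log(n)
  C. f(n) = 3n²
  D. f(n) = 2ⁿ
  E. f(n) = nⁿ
A < C < B < D < E

Comparing growth rates:
A = 2n is O(n)
C = 3n² is O(n²)
B = n² log(n) is O(n² log n)
D = 2ⁿ is O(2ⁿ)
E = nⁿ is O(nⁿ)

Therefore, the order from slowest to fastest is: A < C < B < D < E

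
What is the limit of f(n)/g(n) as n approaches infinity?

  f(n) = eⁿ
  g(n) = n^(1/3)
∞

Since eⁿ (O(eⁿ)) grows faster than n^(1/3) (O(n^(1/3))),
the ratio f(n)/g(n) → ∞ as n → ∞.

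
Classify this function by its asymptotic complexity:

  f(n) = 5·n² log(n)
O(n² log n)

The dominant term in 5·n² log(n) is 5·n² log(n), which is Θ(n² log n).
Constants are absorbed, so the tightest bound is O(n² log n).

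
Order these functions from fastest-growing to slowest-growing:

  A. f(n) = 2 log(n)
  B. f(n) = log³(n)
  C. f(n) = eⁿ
C > B > A

Comparing growth rates:
C = eⁿ is O(eⁿ)
B = log³(n) is O(log³ n)
A = 2 log(n) is O(log n)

Therefore, the order from fastest to slowest is: C > B > A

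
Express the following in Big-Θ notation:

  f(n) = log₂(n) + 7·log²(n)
Θ(log² n)

Order the terms by growth rate: log₂(n) ≺ 7·log²(n).
The fastest-growing term 7·log²(n) dominates as n → ∞; dropping its constant factor gives Θ(log² n).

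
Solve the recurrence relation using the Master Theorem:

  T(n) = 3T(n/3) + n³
Θ(n³)

Master Theorem: a = 3, b = 3, f(n) = n³.
Compute the critical exponent d = log₃(3) = 1.
Compare f(n) = Θ(n³) against n^d:
  k = 3 > d = 1, so f(n) = Ω(n^(d+ε)) — Case 3.
  Regularity: a·(n/b)^3/n^3 = a/b^3 = 3/27 < 1 ✓.
  The top-level work dominates: T(n) = Θ(f(n)) = Θ(n³).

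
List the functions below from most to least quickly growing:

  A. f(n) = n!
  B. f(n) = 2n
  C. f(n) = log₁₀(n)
A > B > C

Comparing growth rates:
A = n! is O(n!)
B = 2n is O(n)
C = log₁₀(n) is O(log n)

Therefore, the order from fastest to slowest is: A > B > C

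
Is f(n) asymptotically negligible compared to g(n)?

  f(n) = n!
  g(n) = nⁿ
True

f(n) = n! is O(n!), and g(n) = nⁿ is O(nⁿ).
Since O(n!) grows strictly slower than O(nⁿ), f(n) = o(g(n)) is true.
This means lim(n→∞) f(n)/g(n) = 0.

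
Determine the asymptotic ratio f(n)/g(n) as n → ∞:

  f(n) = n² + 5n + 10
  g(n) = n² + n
1

Since n² + 5n + 10 and n² + n have the same growth rate (O(n²)),
the ratio converges to a constant: 1.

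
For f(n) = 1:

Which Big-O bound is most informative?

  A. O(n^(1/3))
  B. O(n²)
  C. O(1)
C

f(n) = 1 is O(1).
All listed options are valid Big-O bounds (upper bounds),
but O(1) is the tightest (smallest valid bound).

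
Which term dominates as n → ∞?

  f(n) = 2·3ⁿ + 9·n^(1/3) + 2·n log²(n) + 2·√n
2·3ⁿ

Looking at each term:
  - 2·3ⁿ is O(3ⁿ)
  - 9·n^(1/3) is O(n^(1/3))
  - 2·n log²(n) is O(n log² n)
  - 2·√n is O(√n)

The term 2·3ⁿ (O(3ⁿ)) grows fastest and dominates all others.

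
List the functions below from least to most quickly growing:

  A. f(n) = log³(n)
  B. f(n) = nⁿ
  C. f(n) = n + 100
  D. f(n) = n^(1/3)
A < D < C < B

Comparing growth rates:
A = log³(n) is O(log³ n)
D = n^(1/3) is O(n^(1/3))
C = n + 100 is O(n)
B = nⁿ is O(nⁿ)

Therefore, the order from slowest to fastest is: A < D < C < B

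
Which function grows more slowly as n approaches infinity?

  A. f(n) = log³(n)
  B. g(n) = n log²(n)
A

f(n) = log³(n) is O(log³ n), while g(n) = n log²(n) is O(n log² n).
Since O(log³ n) grows slower than O(n log² n), f(n) is dominated.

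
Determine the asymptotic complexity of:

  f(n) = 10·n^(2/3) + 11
O(n^(2/3))

The dominant term in 10·n^(2/3) + 11 is 10·n^(2/3), which is Θ(n^(2/3)).
Lower-order terms (11) are asymptotically negligible.
Constants are absorbed, so the tightest bound is O(n^(2/3)).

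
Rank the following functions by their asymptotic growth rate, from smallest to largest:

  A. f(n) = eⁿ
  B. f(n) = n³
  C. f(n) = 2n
C < B < A

Comparing growth rates:
C = 2n is O(n)
B = n³ is O(n³)
A = eⁿ is O(eⁿ)

Therefore, the order from slowest to fastest is: C < B < A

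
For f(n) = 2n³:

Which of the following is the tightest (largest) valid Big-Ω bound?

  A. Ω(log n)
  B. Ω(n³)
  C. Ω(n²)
B

f(n) = 2n³ is Ω(n³).
All listed options are valid Big-Ω bounds (lower bounds),
but Ω(n³) is the tightest (largest valid bound).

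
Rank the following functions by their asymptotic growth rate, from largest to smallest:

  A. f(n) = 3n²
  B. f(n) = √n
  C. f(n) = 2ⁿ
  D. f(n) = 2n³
C > D > A > B

Comparing growth rates:
C = 2ⁿ is O(2ⁿ)
D = 2n³ is O(n³)
A = 3n² is O(n²)
B = √n is O(√n)

Therefore, the order from fastest to slowest is: C > D > A > B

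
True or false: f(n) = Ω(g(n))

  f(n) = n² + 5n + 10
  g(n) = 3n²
True

f(n) = n² + 5n + 10 and g(n) = 3n² are both O(n²).
Big-Ω permits equal growth rates (f ≥ c·g for some c > 0), so f(n) = Ω(g(n)) is true.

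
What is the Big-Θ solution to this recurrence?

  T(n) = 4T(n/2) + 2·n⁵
Θ(n⁵)

Master Theorem: a = 4, b = 2, f(n) = 2·n⁵.
Compute the critical exponent d = log₂(4) = 2.
Compare f(n) = Θ(n⁵) against n^d:
  k = 5 > d = 2, so f(n) = Ω(n^(d+ε)) — Case 3.
  Regularity: a·(n/b)^5/n^5 = a/b^5 = 4/32 < 1 ✓.
  The top-level work dominates: T(n) = Θ(f(n)) = Θ(n⁵).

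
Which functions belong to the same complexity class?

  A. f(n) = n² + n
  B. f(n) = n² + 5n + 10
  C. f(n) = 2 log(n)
A and B

Examining each function:
  A. n² + n is O(n²)
  B. n² + 5n + 10 is O(n²)
  C. 2 log(n) is O(log n)

Functions A and B both have the same complexity class.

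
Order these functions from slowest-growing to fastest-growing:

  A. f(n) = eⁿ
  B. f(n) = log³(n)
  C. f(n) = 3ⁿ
B < A < C

Comparing growth rates:
B = log³(n) is O(log³ n)
A = eⁿ is O(eⁿ)
C = 3ⁿ is O(3ⁿ)

Therefore, the order from slowest to fastest is: B < A < C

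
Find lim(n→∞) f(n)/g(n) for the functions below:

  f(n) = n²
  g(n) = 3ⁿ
0

Since n² (O(n²)) grows slower than 3ⁿ (O(3ⁿ)),
the ratio f(n)/g(n) → 0 as n → ∞.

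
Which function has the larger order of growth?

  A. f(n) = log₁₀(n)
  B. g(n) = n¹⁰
B

f(n) = log₁₀(n) is O(log n), while g(n) = n¹⁰ is O(n¹⁰).
Since O(n¹⁰) grows faster than O(log n), g(n) dominates.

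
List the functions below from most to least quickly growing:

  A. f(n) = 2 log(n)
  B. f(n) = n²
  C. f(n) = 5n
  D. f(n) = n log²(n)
B > D > C > A

Comparing growth rates:
B = n² is O(n²)
D = n log²(n) is O(n log² n)
C = 5n is O(n)
A = 2 log(n) is O(log n)

Therefore, the order from fastest to slowest is: B > D > C > A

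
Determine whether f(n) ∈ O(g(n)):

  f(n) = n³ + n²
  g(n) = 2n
False

f(n) = n³ + n² is O(n³), and g(n) = 2n is O(n).
Since O(n³) grows faster than O(n), f(n) = O(g(n)) is false.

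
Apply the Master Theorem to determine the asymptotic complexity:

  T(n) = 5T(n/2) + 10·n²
Θ(n^log₂(5))

Master Theorem: a = 5, b = 2, f(n) = 10·n².
Compute the critical exponent d = log₂(5) = 2.322.
Compare f(n) = Θ(n²) against n^d:
  k = 2 < d = 2.322, so f(n) = O(n^(d-ε)) — Case 1.
  The recursion cost dominates: T(n) = Θ(n^d) = Θ(n^log₂(5)).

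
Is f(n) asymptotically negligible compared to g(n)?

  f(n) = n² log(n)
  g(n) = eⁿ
True

f(n) = n² log(n) is O(n² log n), and g(n) = eⁿ is O(eⁿ).
Since O(n² log n) grows strictly slower than O(eⁿ), f(n) = o(g(n)) is true.
This means lim(n→∞) f(n)/g(n) = 0.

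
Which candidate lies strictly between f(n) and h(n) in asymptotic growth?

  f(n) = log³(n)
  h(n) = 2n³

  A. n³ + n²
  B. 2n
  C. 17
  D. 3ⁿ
B

We need g(n) with log³(n) = o(g(n)) and g(n) = o(2n³), i.e. O(log³ n) ≺ g ≺ O(n³).
Check each option:
  A. n³ + n² — O(n³) does not grow strictly slower than h(n)
  B. 2n — O(n) is strictly between O(log³ n) and O(n³) ✓
  C. 17 — O(1) does not grow strictly faster than f(n)
  D. 3ⁿ — O(3ⁿ) does not grow strictly slower than h(n)

Only option B (2n) lies strictly between.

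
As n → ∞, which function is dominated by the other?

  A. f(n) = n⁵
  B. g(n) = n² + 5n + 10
B

f(n) = n⁵ is O(n⁵), while g(n) = n² + 5n + 10 is O(n²).
Since O(n²) grows slower than O(n⁵), g(n) is dominated.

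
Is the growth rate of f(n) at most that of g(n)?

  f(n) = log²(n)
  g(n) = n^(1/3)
True

f(n) = log²(n) is O(log² n), and g(n) = n^(1/3) is O(n^(1/3)).
Since O(log² n) ⊆ O(n^(1/3)) (f grows no faster than g), f(n) = O(g(n)) is true.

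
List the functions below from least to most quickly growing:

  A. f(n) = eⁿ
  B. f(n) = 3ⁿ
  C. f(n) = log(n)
C < A < B

Comparing growth rates:
C = log(n) is O(log n)
A = eⁿ is O(eⁿ)
B = 3ⁿ is O(3ⁿ)

Therefore, the order from slowest to fastest is: C < A < B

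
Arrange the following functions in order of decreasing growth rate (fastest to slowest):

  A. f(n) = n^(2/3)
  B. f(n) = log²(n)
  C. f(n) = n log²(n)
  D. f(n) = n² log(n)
D > C > A > B

Comparing growth rates:
D = n² log(n) is O(n² log n)
C = n log²(n) is O(n log² n)
A = n^(2/3) is O(n^(2/3))
B = log²(n) is O(log² n)

Therefore, the order from fastest to slowest is: D > C > A > B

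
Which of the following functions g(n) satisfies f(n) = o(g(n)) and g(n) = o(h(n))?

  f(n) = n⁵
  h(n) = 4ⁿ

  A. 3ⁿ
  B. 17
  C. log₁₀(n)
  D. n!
A

We need g(n) with n⁵ = o(g(n)) and g(n) = o(4ⁿ), i.e. O(n⁵) ≺ g ≺ O(4ⁿ).
Check each option:
  A. 3ⁿ — O(3ⁿ) is strictly between O(n⁵) and O(4ⁿ) ✓
  B. 17 — O(1) does not grow strictly faster than f(n)
  C. log₁₀(n) — O(log n) does not grow strictly faster than f(n)
  D. n! — O(n!) does not grow strictly slower than h(n)

Only option A (3ⁿ) lies strictly between.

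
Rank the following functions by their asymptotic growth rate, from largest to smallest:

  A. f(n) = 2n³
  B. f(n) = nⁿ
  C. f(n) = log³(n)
B > A > C

Comparing growth rates:
B = nⁿ is O(nⁿ)
A = 2n³ is O(n³)
C = log³(n) is O(log³ n)

Therefore, the order from fastest to slowest is: B > A > C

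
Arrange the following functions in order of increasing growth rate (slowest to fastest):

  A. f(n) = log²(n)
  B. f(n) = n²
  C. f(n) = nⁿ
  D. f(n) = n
A < D < B < C

Comparing growth rates:
A = log²(n) is O(log² n)
D = n is O(n)
B = n² is O(n²)
C = nⁿ is O(nⁿ)

Therefore, the order from slowest to fastest is: A < D < B < C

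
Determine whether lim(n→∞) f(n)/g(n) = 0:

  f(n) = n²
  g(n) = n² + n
False

f(n) = n² is O(n²), and g(n) = n² + n is O(n²).
Since they have the same growth rate, f(n) = o(g(n)) is false.
(f = o(g) requires f to grow strictly slower, not equal.)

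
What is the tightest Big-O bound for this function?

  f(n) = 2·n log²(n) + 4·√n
O(n log² n)

The dominant term in 2·n log²(n) + 4·√n is 2·n log²(n), which is Θ(n log² n).
Lower-order terms (4·√n) are asymptotically negligible.
Constants are absorbed, so the tightest bound is O(n log² n).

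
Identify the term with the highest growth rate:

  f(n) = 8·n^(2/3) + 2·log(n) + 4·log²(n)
8·n^(2/3)

Looking at each term:
  - 8·n^(2/3) is O(n^(2/3))
  - 2·log(n) is O(log n)
  - 4·log²(n) is O(log² n)

The term 8·n^(2/3) (O(n^(2/3))) grows fastest and dominates all others.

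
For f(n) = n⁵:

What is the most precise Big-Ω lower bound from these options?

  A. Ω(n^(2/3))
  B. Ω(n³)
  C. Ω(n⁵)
C

f(n) = n⁵ is Ω(n⁵).
All listed options are valid Big-Ω bounds (lower bounds),
but Ω(n⁵) is the tightest (largest valid bound).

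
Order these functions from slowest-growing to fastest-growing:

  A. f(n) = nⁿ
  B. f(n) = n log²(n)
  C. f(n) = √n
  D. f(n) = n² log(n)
C < B < D < A

Comparing growth rates:
C = √n is O(√n)
B = n log²(n) is O(n log² n)
D = n² log(n) is O(n² log n)
A = nⁿ is O(nⁿ)

Therefore, the order from slowest to fastest is: C < B < D < A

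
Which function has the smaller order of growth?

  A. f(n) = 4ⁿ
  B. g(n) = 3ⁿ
B

f(n) = 4ⁿ is O(4ⁿ), while g(n) = 3ⁿ is O(3ⁿ).
Since O(3ⁿ) grows slower than O(4ⁿ), g(n) is dominated.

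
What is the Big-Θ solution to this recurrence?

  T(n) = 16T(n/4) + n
Θ(n²)

Master Theorem: a = 16, b = 4, f(n) = n.
Compute the critical exponent d = log₄(16) = 2.
Compare f(n) = Θ(n) against n^d:
  k = 1 < d = 2, so f(n) = O(n^(d-ε)) — Case 1.
  The recursion cost dominates: T(n) = Θ(n^d) = Θ(n²).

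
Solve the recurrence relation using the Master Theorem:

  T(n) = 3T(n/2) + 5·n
Θ(n^log₂(3))

Master Theorem: a = 3, b = 2, f(n) = 5·n.
Compute the critical exponent d = log₂(3) = 1.585.
Compare f(n) = Θ(n) against n^d:
  k = 1 < d = 1.585, so f(n) = O(n^(d-ε)) — Case 1.
  The recursion cost dominates: T(n) = Θ(n^d) = Θ(n^log₂(3)).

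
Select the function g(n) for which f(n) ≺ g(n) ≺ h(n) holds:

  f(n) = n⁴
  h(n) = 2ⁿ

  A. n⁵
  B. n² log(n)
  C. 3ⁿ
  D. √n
A

We need g(n) with n⁴ = o(g(n)) and g(n) = o(2ⁿ), i.e. O(n⁴) ≺ g ≺ O(2ⁿ).
Check each option:
  A. n⁵ — O(n⁵) is strictly between O(n⁴) and O(2ⁿ) ✓
  B. n² log(n) — O(n² log n) does not grow strictly faster than f(n)
  C. 3ⁿ — O(3ⁿ) does not grow strictly slower than h(n)
  D. √n — O(√n) does not grow strictly faster than f(n)

Only option A (n⁵) lies strictly between.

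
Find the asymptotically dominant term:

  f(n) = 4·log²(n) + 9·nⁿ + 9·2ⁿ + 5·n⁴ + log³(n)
9·nⁿ

Looking at each term:
  - 4·log²(n) is O(log² n)
  - 9·nⁿ is O(nⁿ)
  - 9·2ⁿ is O(2ⁿ)
  - 5·n⁴ is O(n⁴)
  - log³(n) is O(log³ n)

The term 9·nⁿ (O(nⁿ)) grows fastest and dominates all others.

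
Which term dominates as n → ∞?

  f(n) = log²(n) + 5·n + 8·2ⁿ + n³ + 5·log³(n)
8·2ⁿ

Looking at each term:
  - log²(n) is O(log² n)
  - 5·n is O(n)
  - 8·2ⁿ is O(2ⁿ)
  - n³ is O(n³)
  - 5·log³(n) is O(log³ n)

The term 8·2ⁿ (O(2ⁿ)) grows fastest and dominates all others.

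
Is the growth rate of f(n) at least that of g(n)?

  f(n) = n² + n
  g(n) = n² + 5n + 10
True

f(n) = n² + n and g(n) = n² + 5n + 10 are both O(n²).
Big-Ω permits equal growth rates (f ≥ c·g for some c > 0), so f(n) = Ω(g(n)) is true.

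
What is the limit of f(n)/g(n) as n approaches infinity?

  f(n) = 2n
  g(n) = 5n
2/5

Since 2n and 5n have the same growth rate (O(n)),
the ratio converges to a constant: 2/5.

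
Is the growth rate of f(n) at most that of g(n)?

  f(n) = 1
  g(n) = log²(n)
True

f(n) = 1 is O(1), and g(n) = log²(n) is O(log² n).
Since O(1) ⊆ O(log² n) (f grows no faster than g), f(n) = O(g(n)) is true.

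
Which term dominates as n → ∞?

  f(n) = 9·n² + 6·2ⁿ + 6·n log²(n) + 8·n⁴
6·2ⁿ

Looking at each term:
  - 9·n² is O(n²)
  - 6·2ⁿ is O(2ⁿ)
  - 6·n log²(n) is O(n log² n)
  - 8·n⁴ is O(n⁴)

The term 6·2ⁿ (O(2ⁿ)) grows fastest and dominates all others.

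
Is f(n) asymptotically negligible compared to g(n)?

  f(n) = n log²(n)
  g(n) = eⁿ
True

f(n) = n log²(n) is O(n log² n), and g(n) = eⁿ is O(eⁿ).
Since O(n log² n) grows strictly slower than O(eⁿ), f(n) = o(g(n)) is true.
This means lim(n→∞) f(n)/g(n) = 0.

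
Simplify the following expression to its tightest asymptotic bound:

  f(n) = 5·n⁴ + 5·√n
Θ(n⁴)

Order the terms by growth rate: 5·√n ≺ 5·n⁴.
The fastest-growing term 5·n⁴ dominates as n → ∞; dropping its constant factor gives Θ(n⁴).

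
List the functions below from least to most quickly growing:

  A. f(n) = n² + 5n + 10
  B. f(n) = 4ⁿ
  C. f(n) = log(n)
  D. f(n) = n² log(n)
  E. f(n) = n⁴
C < A < D < E < B

Comparing growth rates:
C = log(n) is O(log n)
A = n² + 5n + 10 is O(n²)
D = n² log(n) is O(n² log n)
E = n⁴ is O(n⁴)
B = 4ⁿ is O(4ⁿ)

Therefore, the order from slowest to fastest is: C < A < D < E < B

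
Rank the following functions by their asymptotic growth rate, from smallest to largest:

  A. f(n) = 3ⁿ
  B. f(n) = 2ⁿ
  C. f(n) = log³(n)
C < B < A

Comparing growth rates:
C = log³(n) is O(log³ n)
B = 2ⁿ is O(2ⁿ)
A = 3ⁿ is O(3ⁿ)

Therefore, the order from slowest to fastest is: C < B < A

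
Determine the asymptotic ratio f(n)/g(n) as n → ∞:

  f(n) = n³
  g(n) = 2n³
1/2

Since n³ and 2n³ have the same growth rate (O(n³)),
the ratio converges to a constant: 1/2.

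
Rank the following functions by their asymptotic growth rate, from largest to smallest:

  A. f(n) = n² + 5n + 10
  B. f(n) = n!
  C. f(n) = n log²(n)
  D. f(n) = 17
B > A > C > D

Comparing growth rates:
B = n! is O(n!)
A = n² + 5n + 10 is O(n²)
C = n log²(n) is O(n log² n)
D = 17 is O(1)

Therefore, the order from fastest to slowest is: B > A > C > D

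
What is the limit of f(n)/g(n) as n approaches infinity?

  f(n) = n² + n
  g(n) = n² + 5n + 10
1

Since n² + n and n² + 5n + 10 have the same growth rate (O(n²)),
the ratio converges to a constant: 1.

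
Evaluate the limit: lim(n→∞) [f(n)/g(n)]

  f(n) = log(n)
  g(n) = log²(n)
0

Since log(n) (O(log n)) grows slower than log²(n) (O(log² n)),
the ratio f(n)/g(n) → 0 as n → ∞.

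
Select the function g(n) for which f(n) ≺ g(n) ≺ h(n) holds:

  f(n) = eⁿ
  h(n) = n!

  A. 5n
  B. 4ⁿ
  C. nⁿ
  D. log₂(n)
B

We need g(n) with eⁿ = o(g(n)) and g(n) = o(n!), i.e. O(eⁿ) ≺ g ≺ O(n!).
Check each option:
  A. 5n — O(n) does not grow strictly faster than f(n)
  B. 4ⁿ — O(4ⁿ) is strictly between O(eⁿ) and O(n!) ✓
  C. nⁿ — O(nⁿ) does not grow strictly slower than h(n)
  D. log₂(n) — O(log n) does not grow strictly faster than f(n)

Only option B (4ⁿ) lies strictly between.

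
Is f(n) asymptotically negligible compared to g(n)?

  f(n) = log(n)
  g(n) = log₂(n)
False

f(n) = log(n) is O(log n), and g(n) = log₂(n) is O(log n).
Since they have the same growth rate, f(n) = o(g(n)) is false.
(f = o(g) requires f to grow strictly slower, not equal.)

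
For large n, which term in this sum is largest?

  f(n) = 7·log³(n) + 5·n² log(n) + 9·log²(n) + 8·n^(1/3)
5·n² log(n)

Looking at each term:
  - 7·log³(n) is O(log³ n)
  - 5·n² log(n) is O(n² log n)
  - 9·log²(n) is O(log² n)
  - 8·n^(1/3) is O(n^(1/3))

The term 5·n² log(n) (O(n² log n)) grows fastest and dominates all others.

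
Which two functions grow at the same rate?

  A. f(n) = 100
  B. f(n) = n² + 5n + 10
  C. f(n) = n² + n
B and C

Examining each function:
  A. 100 is O(1)
  B. n² + 5n + 10 is O(n²)
  C. n² + n is O(n²)

Functions B and C both have the same complexity class.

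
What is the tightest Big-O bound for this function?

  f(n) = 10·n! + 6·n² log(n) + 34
O(n!)

The dominant term in 10·n! + 6·n² log(n) + 34 is 10·n!, which is Θ(n!).
Lower-order terms (6·n² log(n), 34) are asymptotically negligible.
Constants are absorbed, so the tightest bound is O(n!).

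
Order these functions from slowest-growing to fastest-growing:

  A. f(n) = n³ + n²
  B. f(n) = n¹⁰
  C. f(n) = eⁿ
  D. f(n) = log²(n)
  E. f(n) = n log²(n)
D < E < A < B < C

Comparing growth rates:
D = log²(n) is O(log² n)
E = n log²(n) is O(n log² n)
A = n³ + n² is O(n³)
B = n¹⁰ is O(n¹⁰)
C = eⁿ is O(eⁿ)

Therefore, the order from slowest to fastest is: D < E < A < B < C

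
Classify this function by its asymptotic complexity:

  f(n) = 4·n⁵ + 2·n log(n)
O(n⁵)

The dominant term in 4·n⁵ + 2·n log(n) is 4·n⁵, which is Θ(n⁵).
Lower-order terms (2·n log(n)) are asymptotically negligible.
Constants are absorbed, so the tightest bound is O(n⁵).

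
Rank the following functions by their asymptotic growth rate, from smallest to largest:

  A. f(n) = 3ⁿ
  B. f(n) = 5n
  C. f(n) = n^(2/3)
C < B < A

Comparing growth rates:
C = n^(2/3) is O(n^(2/3))
B = 5n is O(n)
A = 3ⁿ is O(3ⁿ)

Therefore, the order from slowest to fastest is: C < B < A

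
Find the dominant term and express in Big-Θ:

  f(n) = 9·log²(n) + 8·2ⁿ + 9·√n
Θ(2ⁿ)

Order the terms by growth rate: 9·log²(n) ≺ 9·√n ≺ 8·2ⁿ.
The fastest-growing term 8·2ⁿ dominates as n → ∞; dropping its constant factor gives Θ(2ⁿ).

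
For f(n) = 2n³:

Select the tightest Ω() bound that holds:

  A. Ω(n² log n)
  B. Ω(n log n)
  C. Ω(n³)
C

f(n) = 2n³ is Ω(n³).
All listed options are valid Big-Ω bounds (lower bounds),
but Ω(n³) is the tightest (largest valid bound).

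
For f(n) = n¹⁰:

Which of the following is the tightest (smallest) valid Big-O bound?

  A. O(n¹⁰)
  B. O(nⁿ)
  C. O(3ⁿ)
A

f(n) = n¹⁰ is O(n¹⁰).
All listed options are valid Big-O bounds (upper bounds),
but O(n¹⁰) is the tightest (smallest valid bound).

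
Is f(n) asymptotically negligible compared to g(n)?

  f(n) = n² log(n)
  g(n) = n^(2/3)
False

f(n) = n² log(n) is O(n² log n), and g(n) = n^(2/3) is O(n^(2/3)).
Since O(n² log n) grows faster than or equal to O(n^(2/3)), f(n) = o(g(n)) is false.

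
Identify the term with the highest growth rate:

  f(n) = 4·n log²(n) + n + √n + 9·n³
9·n³

Looking at each term:
  - 4·n log²(n) is O(n log² n)
  - n is O(n)
  - √n is O(√n)
  - 9·n³ is O(n³)

The term 9·n³ (O(n³)) grows fastest and dominates all others.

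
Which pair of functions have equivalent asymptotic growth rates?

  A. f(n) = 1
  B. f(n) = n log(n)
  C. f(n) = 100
A and C

Examining each function:
  A. 1 is O(1)
  B. n log(n) is O(n log n)
  C. 100 is O(1)

Functions A and C both have the same complexity class.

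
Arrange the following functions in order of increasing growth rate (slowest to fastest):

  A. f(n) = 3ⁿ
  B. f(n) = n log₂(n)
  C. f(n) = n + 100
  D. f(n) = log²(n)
D < C < B < A

Comparing growth rates:
D = log²(n) is O(log² n)
C = n + 100 is O(n)
B = n log₂(n) is O(n log n)
A = 3ⁿ is O(3ⁿ)

Therefore, the order from slowest to fastest is: D < C < B < A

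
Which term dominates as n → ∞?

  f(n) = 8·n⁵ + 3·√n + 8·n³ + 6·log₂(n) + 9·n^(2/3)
8·n⁵

Looking at each term:
  - 8·n⁵ is O(n⁵)
  - 3·√n is O(√n)
  - 8·n³ is O(n³)
  - 6·log₂(n) is O(log n)
  - 9·n^(2/3) is O(n^(2/3))

The term 8·n⁵ (O(n⁵)) grows fastest and dominates all others.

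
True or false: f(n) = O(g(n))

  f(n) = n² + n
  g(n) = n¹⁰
True

f(n) = n² + n is O(n²), and g(n) = n¹⁰ is O(n¹⁰).
Since O(n²) ⊆ O(n¹⁰) (f grows no faster than g), f(n) = O(g(n)) is true.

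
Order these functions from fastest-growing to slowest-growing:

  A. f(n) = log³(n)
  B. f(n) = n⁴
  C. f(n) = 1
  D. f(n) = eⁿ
D > B > A > C

Comparing growth rates:
D = eⁿ is O(eⁿ)
B = n⁴ is O(n⁴)
A = log³(n) is O(log³ n)
C = 1 is O(1)

Therefore, the order from fastest to slowest is: D > B > A > C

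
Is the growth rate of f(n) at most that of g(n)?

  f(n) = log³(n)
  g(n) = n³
True

f(n) = log³(n) is O(log³ n), and g(n) = n³ is O(n³).
Since O(log³ n) ⊆ O(n³) (f grows no faster than g), f(n) = O(g(n)) is true.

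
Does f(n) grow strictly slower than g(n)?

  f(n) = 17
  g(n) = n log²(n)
True

f(n) = 17 is O(1), and g(n) = n log²(n) is O(n log² n).
Since O(1) grows strictly slower than O(n log² n), f(n) = o(g(n)) is true.
This means lim(n→∞) f(n)/g(n) = 0.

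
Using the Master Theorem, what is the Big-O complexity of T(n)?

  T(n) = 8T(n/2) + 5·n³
Θ(n³ log n)

Master Theorem: a = 8, b = 2, f(n) = 5·n³.
Compute the critical exponent d = log₂(8) = 3.
Compare f(n) = Θ(n³) against n^d:
  k = 3 = d, so f(n) = Θ(n^d) — Case 2.
  Work is balanced across levels: T(n) = Θ(n^d log n) = Θ(n³ log n).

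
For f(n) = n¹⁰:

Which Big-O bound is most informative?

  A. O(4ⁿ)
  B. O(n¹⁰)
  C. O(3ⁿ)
B

f(n) = n¹⁰ is O(n¹⁰).
All listed options are valid Big-O bounds (upper bounds),
but O(n¹⁰) is the tightest (smallest valid bound).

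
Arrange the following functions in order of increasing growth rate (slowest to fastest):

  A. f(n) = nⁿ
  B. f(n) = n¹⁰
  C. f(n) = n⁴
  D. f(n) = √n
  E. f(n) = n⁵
D < C < E < B < A

Comparing growth rates:
D = √n is O(√n)
C = n⁴ is O(n⁴)
E = n⁵ is O(n⁵)
B = n¹⁰ is O(n¹⁰)
A = nⁿ is O(nⁿ)

Therefore, the order from slowest to fastest is: D < C < E < B < A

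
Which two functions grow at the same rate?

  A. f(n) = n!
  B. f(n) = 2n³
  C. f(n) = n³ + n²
B and C

Examining each function:
  A. n! is O(n!)
  B. 2n³ is O(n³)
  C. n³ + n² is O(n³)

Functions B and C both have the same complexity class.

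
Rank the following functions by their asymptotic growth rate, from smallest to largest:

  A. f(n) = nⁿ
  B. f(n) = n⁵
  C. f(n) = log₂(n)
C < B < A

Comparing growth rates:
C = log₂(n) is O(log n)
B = n⁵ is O(n⁵)
A = nⁿ is O(nⁿ)

Therefore, the order from slowest to fastest is: C < B < A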